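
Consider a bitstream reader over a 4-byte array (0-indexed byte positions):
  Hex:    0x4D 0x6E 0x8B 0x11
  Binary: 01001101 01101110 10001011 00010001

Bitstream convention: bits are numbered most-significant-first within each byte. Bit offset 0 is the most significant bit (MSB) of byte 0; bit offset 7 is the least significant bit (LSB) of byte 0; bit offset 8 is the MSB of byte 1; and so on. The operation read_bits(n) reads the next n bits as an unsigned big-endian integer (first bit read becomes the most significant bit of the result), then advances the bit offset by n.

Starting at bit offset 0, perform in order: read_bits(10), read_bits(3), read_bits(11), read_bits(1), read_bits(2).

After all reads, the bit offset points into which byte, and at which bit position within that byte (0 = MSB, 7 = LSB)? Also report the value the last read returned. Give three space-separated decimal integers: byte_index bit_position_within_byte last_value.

Answer: 3 3 0

Derivation:
Read 1: bits[0:10] width=10 -> value=309 (bin 0100110101); offset now 10 = byte 1 bit 2; 22 bits remain
Read 2: bits[10:13] width=3 -> value=5 (bin 101); offset now 13 = byte 1 bit 5; 19 bits remain
Read 3: bits[13:24] width=11 -> value=1675 (bin 11010001011); offset now 24 = byte 3 bit 0; 8 bits remain
Read 4: bits[24:25] width=1 -> value=0 (bin 0); offset now 25 = byte 3 bit 1; 7 bits remain
Read 5: bits[25:27] width=2 -> value=0 (bin 00); offset now 27 = byte 3 bit 3; 5 bits remain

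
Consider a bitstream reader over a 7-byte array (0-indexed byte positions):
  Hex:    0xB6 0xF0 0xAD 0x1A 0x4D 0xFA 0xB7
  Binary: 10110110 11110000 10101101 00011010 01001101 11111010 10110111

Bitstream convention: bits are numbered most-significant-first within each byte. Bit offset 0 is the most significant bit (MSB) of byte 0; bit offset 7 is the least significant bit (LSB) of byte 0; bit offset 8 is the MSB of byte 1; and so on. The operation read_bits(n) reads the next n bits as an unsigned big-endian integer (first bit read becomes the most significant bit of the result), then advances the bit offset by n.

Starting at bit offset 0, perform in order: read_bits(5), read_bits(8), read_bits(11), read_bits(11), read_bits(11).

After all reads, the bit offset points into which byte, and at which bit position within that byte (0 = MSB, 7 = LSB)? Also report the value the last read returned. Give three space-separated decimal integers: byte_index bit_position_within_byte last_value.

Answer: 5 6 894

Derivation:
Read 1: bits[0:5] width=5 -> value=22 (bin 10110); offset now 5 = byte 0 bit 5; 51 bits remain
Read 2: bits[5:13] width=8 -> value=222 (bin 11011110); offset now 13 = byte 1 bit 5; 43 bits remain
Read 3: bits[13:24] width=11 -> value=173 (bin 00010101101); offset now 24 = byte 3 bit 0; 32 bits remain
Read 4: bits[24:35] width=11 -> value=210 (bin 00011010010); offset now 35 = byte 4 bit 3; 21 bits remain
Read 5: bits[35:46] width=11 -> value=894 (bin 01101111110); offset now 46 = byte 5 bit 6; 10 bits remain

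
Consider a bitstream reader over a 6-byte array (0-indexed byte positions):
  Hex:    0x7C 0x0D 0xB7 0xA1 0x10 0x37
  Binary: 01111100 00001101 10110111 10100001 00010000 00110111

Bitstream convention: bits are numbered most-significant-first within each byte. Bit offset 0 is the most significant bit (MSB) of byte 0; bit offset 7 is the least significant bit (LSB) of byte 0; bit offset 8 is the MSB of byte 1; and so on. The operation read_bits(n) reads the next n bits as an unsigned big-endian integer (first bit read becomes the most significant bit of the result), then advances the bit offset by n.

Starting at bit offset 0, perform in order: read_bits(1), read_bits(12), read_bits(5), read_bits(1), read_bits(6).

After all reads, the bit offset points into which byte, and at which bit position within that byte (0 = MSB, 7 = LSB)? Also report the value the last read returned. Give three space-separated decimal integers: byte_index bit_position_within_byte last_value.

Read 1: bits[0:1] width=1 -> value=0 (bin 0); offset now 1 = byte 0 bit 1; 47 bits remain
Read 2: bits[1:13] width=12 -> value=3969 (bin 111110000001); offset now 13 = byte 1 bit 5; 35 bits remain
Read 3: bits[13:18] width=5 -> value=22 (bin 10110); offset now 18 = byte 2 bit 2; 30 bits remain
Read 4: bits[18:19] width=1 -> value=1 (bin 1); offset now 19 = byte 2 bit 3; 29 bits remain
Read 5: bits[19:25] width=6 -> value=47 (bin 101111); offset now 25 = byte 3 bit 1; 23 bits remain

Answer: 3 1 47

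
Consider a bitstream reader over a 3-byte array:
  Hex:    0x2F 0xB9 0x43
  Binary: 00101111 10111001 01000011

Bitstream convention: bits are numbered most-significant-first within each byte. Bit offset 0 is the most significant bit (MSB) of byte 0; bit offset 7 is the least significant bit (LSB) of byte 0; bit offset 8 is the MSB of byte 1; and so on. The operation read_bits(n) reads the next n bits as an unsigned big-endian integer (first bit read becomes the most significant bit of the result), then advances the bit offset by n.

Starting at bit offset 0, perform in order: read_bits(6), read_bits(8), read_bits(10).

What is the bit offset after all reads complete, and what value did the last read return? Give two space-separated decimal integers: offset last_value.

Answer: 24 323

Derivation:
Read 1: bits[0:6] width=6 -> value=11 (bin 001011); offset now 6 = byte 0 bit 6; 18 bits remain
Read 2: bits[6:14] width=8 -> value=238 (bin 11101110); offset now 14 = byte 1 bit 6; 10 bits remain
Read 3: bits[14:24] width=10 -> value=323 (bin 0101000011); offset now 24 = byte 3 bit 0; 0 bits remain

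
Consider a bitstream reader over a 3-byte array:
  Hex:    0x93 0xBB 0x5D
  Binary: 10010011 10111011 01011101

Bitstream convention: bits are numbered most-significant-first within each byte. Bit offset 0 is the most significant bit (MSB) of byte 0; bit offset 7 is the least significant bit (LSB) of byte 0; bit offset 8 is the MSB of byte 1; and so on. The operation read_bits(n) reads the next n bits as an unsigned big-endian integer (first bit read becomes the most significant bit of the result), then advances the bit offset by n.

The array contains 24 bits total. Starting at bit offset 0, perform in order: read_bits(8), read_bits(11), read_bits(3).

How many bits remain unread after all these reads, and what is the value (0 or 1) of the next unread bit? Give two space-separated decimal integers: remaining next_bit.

Answer: 2 0

Derivation:
Read 1: bits[0:8] width=8 -> value=147 (bin 10010011); offset now 8 = byte 1 bit 0; 16 bits remain
Read 2: bits[8:19] width=11 -> value=1498 (bin 10111011010); offset now 19 = byte 2 bit 3; 5 bits remain
Read 3: bits[19:22] width=3 -> value=7 (bin 111); offset now 22 = byte 2 bit 6; 2 bits remain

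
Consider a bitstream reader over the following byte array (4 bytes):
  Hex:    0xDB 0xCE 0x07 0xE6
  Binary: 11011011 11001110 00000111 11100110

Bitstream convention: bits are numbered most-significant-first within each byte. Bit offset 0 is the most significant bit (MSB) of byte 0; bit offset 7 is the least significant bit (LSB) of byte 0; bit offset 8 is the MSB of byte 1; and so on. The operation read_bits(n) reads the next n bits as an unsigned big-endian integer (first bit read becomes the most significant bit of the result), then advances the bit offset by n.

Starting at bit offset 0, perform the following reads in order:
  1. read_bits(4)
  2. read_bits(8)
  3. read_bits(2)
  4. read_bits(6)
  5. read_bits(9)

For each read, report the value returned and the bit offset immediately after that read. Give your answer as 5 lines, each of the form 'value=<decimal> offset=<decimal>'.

Read 1: bits[0:4] width=4 -> value=13 (bin 1101); offset now 4 = byte 0 bit 4; 28 bits remain
Read 2: bits[4:12] width=8 -> value=188 (bin 10111100); offset now 12 = byte 1 bit 4; 20 bits remain
Read 3: bits[12:14] width=2 -> value=3 (bin 11); offset now 14 = byte 1 bit 6; 18 bits remain
Read 4: bits[14:20] width=6 -> value=32 (bin 100000); offset now 20 = byte 2 bit 4; 12 bits remain
Read 5: bits[20:29] width=9 -> value=252 (bin 011111100); offset now 29 = byte 3 bit 5; 3 bits remain

Answer: value=13 offset=4
value=188 offset=12
value=3 offset=14
value=32 offset=20
value=252 offset=29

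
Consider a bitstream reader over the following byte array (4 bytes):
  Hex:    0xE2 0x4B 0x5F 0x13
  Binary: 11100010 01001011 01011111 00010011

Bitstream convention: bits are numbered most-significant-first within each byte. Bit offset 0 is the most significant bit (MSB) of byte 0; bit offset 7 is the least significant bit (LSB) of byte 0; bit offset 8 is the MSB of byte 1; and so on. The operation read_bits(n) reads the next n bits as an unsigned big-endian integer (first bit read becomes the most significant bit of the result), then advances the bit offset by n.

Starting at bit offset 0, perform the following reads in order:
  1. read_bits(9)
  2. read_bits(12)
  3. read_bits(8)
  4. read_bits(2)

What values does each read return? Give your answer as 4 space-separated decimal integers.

Read 1: bits[0:9] width=9 -> value=452 (bin 111000100); offset now 9 = byte 1 bit 1; 23 bits remain
Read 2: bits[9:21] width=12 -> value=2411 (bin 100101101011); offset now 21 = byte 2 bit 5; 11 bits remain
Read 3: bits[21:29] width=8 -> value=226 (bin 11100010); offset now 29 = byte 3 bit 5; 3 bits remain
Read 4: bits[29:31] width=2 -> value=1 (bin 01); offset now 31 = byte 3 bit 7; 1 bits remain

Answer: 452 2411 226 1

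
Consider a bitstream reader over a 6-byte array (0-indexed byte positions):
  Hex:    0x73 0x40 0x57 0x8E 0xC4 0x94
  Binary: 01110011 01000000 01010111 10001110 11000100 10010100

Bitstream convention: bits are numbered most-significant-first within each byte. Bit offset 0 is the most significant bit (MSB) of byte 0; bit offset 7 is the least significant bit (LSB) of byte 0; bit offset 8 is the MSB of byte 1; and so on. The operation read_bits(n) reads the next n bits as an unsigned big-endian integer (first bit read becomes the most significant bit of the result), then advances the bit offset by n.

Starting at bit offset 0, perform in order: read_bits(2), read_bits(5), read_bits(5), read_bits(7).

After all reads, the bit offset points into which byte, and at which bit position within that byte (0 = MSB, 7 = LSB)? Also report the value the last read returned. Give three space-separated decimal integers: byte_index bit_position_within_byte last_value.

Read 1: bits[0:2] width=2 -> value=1 (bin 01); offset now 2 = byte 0 bit 2; 46 bits remain
Read 2: bits[2:7] width=5 -> value=25 (bin 11001); offset now 7 = byte 0 bit 7; 41 bits remain
Read 3: bits[7:12] width=5 -> value=20 (bin 10100); offset now 12 = byte 1 bit 4; 36 bits remain
Read 4: bits[12:19] width=7 -> value=2 (bin 0000010); offset now 19 = byte 2 bit 3; 29 bits remain

Answer: 2 3 2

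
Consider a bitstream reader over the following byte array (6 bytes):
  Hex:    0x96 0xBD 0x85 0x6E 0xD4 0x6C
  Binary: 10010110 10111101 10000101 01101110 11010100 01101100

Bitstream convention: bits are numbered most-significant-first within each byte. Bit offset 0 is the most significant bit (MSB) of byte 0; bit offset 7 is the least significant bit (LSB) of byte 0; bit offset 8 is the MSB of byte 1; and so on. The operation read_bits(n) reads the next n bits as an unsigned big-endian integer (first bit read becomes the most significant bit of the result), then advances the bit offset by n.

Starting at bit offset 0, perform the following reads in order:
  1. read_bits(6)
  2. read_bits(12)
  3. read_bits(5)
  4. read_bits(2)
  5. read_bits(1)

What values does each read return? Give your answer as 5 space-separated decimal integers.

Answer: 37 2806 2 2 1

Derivation:
Read 1: bits[0:6] width=6 -> value=37 (bin 100101); offset now 6 = byte 0 bit 6; 42 bits remain
Read 2: bits[6:18] width=12 -> value=2806 (bin 101011110110); offset now 18 = byte 2 bit 2; 30 bits remain
Read 3: bits[18:23] width=5 -> value=2 (bin 00010); offset now 23 = byte 2 bit 7; 25 bits remain
Read 4: bits[23:25] width=2 -> value=2 (bin 10); offset now 25 = byte 3 bit 1; 23 bits remain
Read 5: bits[25:26] width=1 -> value=1 (bin 1); offset now 26 = byte 3 bit 2; 22 bits remain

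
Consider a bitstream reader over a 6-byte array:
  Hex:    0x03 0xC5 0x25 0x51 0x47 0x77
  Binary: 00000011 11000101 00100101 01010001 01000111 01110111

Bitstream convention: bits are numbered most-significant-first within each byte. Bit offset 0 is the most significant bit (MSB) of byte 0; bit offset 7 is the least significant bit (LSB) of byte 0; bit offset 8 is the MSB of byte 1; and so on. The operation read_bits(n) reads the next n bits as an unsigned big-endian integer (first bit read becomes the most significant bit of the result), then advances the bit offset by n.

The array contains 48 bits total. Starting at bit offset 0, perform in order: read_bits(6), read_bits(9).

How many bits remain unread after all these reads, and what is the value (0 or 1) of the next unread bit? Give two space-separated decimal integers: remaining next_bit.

Read 1: bits[0:6] width=6 -> value=0 (bin 000000); offset now 6 = byte 0 bit 6; 42 bits remain
Read 2: bits[6:15] width=9 -> value=482 (bin 111100010); offset now 15 = byte 1 bit 7; 33 bits remain

Answer: 33 1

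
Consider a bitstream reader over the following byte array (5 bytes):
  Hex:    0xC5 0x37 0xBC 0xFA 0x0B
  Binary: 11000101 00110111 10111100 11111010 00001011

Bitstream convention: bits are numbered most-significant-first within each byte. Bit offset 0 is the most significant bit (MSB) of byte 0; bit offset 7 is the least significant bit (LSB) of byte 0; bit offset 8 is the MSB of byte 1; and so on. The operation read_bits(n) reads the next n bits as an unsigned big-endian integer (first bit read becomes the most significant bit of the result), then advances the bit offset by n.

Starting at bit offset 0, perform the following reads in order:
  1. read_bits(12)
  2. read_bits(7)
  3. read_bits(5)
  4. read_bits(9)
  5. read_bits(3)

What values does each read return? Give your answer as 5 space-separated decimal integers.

Read 1: bits[0:12] width=12 -> value=3155 (bin 110001010011); offset now 12 = byte 1 bit 4; 28 bits remain
Read 2: bits[12:19] width=7 -> value=61 (bin 0111101); offset now 19 = byte 2 bit 3; 21 bits remain
Read 3: bits[19:24] width=5 -> value=28 (bin 11100); offset now 24 = byte 3 bit 0; 16 bits remain
Read 4: bits[24:33] width=9 -> value=500 (bin 111110100); offset now 33 = byte 4 bit 1; 7 bits remain
Read 5: bits[33:36] width=3 -> value=0 (bin 000); offset now 36 = byte 4 bit 4; 4 bits remain

Answer: 3155 61 28 500 0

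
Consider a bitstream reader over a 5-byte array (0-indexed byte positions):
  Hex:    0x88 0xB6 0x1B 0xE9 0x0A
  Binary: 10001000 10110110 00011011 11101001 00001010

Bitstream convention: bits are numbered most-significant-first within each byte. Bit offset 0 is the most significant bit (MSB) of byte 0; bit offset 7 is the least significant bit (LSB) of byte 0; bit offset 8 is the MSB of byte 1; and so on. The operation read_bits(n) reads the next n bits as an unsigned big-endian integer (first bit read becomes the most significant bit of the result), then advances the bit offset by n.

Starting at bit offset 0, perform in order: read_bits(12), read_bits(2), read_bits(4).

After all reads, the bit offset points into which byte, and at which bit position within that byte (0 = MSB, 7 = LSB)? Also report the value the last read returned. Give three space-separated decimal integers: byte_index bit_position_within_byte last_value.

Read 1: bits[0:12] width=12 -> value=2187 (bin 100010001011); offset now 12 = byte 1 bit 4; 28 bits remain
Read 2: bits[12:14] width=2 -> value=1 (bin 01); offset now 14 = byte 1 bit 6; 26 bits remain
Read 3: bits[14:18] width=4 -> value=8 (bin 1000); offset now 18 = byte 2 bit 2; 22 bits remain

Answer: 2 2 8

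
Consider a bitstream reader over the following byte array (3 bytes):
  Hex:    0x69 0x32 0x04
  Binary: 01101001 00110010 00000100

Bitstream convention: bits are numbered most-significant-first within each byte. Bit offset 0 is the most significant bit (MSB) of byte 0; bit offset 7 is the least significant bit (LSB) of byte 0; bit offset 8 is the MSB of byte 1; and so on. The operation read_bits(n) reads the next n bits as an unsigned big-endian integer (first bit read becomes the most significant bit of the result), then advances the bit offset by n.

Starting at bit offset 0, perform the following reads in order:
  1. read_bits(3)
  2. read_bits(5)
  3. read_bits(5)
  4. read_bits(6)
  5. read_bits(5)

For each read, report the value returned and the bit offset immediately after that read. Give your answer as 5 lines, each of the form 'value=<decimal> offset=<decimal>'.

Answer: value=3 offset=3
value=9 offset=8
value=6 offset=13
value=16 offset=19
value=4 offset=24

Derivation:
Read 1: bits[0:3] width=3 -> value=3 (bin 011); offset now 3 = byte 0 bit 3; 21 bits remain
Read 2: bits[3:8] width=5 -> value=9 (bin 01001); offset now 8 = byte 1 bit 0; 16 bits remain
Read 3: bits[8:13] width=5 -> value=6 (bin 00110); offset now 13 = byte 1 bit 5; 11 bits remain
Read 4: bits[13:19] width=6 -> value=16 (bin 010000); offset now 19 = byte 2 bit 3; 5 bits remain
Read 5: bits[19:24] width=5 -> value=4 (bin 00100); offset now 24 = byte 3 bit 0; 0 bits remain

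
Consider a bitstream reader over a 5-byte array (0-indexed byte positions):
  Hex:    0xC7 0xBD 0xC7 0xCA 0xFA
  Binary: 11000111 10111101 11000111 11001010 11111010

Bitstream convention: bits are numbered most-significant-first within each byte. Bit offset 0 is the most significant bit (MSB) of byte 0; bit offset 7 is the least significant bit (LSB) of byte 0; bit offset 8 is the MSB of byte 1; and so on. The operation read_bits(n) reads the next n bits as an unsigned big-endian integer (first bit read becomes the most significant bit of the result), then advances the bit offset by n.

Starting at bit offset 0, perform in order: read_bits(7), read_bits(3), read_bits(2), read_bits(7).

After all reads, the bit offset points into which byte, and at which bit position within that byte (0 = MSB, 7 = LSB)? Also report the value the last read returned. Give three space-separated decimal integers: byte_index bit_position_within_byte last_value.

Answer: 2 3 110

Derivation:
Read 1: bits[0:7] width=7 -> value=99 (bin 1100011); offset now 7 = byte 0 bit 7; 33 bits remain
Read 2: bits[7:10] width=3 -> value=6 (bin 110); offset now 10 = byte 1 bit 2; 30 bits remain
Read 3: bits[10:12] width=2 -> value=3 (bin 11); offset now 12 = byte 1 bit 4; 28 bits remain
Read 4: bits[12:19] width=7 -> value=110 (bin 1101110); offset now 19 = byte 2 bit 3; 21 bits remain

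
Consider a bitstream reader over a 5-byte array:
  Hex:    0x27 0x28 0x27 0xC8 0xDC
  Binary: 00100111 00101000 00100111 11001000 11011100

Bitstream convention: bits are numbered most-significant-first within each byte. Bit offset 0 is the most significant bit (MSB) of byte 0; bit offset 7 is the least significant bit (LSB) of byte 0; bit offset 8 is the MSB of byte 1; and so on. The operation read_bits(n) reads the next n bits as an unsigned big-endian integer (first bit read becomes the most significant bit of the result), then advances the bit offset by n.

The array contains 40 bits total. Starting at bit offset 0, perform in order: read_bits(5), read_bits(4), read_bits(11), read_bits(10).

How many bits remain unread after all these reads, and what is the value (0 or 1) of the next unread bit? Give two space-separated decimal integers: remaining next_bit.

Answer: 10 0

Derivation:
Read 1: bits[0:5] width=5 -> value=4 (bin 00100); offset now 5 = byte 0 bit 5; 35 bits remain
Read 2: bits[5:9] width=4 -> value=14 (bin 1110); offset now 9 = byte 1 bit 1; 31 bits remain
Read 3: bits[9:20] width=11 -> value=642 (bin 01010000010); offset now 20 = byte 2 bit 4; 20 bits remain
Read 4: bits[20:30] width=10 -> value=498 (bin 0111110010); offset now 30 = byte 3 bit 6; 10 bits remain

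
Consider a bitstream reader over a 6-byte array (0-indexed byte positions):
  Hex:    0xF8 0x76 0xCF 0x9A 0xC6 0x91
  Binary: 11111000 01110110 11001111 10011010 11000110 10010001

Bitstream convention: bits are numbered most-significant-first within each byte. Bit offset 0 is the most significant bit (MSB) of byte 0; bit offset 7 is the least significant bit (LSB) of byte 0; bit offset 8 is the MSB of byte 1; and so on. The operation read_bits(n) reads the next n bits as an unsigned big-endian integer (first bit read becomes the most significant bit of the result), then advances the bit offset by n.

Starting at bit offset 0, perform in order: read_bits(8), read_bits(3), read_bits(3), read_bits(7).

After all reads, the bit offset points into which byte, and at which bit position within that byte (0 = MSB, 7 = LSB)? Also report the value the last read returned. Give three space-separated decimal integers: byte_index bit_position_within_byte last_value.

Answer: 2 5 89

Derivation:
Read 1: bits[0:8] width=8 -> value=248 (bin 11111000); offset now 8 = byte 1 bit 0; 40 bits remain
Read 2: bits[8:11] width=3 -> value=3 (bin 011); offset now 11 = byte 1 bit 3; 37 bits remain
Read 3: bits[11:14] width=3 -> value=5 (bin 101); offset now 14 = byte 1 bit 6; 34 bits remain
Read 4: bits[14:21] width=7 -> value=89 (bin 1011001); offset now 21 = byte 2 bit 5; 27 bits remain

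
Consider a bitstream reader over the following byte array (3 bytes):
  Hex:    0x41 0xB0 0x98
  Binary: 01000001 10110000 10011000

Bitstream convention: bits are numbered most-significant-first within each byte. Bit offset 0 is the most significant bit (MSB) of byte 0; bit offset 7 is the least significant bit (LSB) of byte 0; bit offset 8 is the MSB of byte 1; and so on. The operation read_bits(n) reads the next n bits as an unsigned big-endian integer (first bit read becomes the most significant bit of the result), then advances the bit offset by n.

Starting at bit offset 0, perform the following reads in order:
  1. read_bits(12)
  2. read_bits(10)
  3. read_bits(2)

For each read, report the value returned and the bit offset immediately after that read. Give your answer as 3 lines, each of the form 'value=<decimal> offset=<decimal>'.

Answer: value=1051 offset=12
value=38 offset=22
value=0 offset=24

Derivation:
Read 1: bits[0:12] width=12 -> value=1051 (bin 010000011011); offset now 12 = byte 1 bit 4; 12 bits remain
Read 2: bits[12:22] width=10 -> value=38 (bin 0000100110); offset now 22 = byte 2 bit 6; 2 bits remain
Read 3: bits[22:24] width=2 -> value=0 (bin 00); offset now 24 = byte 3 bit 0; 0 bits remain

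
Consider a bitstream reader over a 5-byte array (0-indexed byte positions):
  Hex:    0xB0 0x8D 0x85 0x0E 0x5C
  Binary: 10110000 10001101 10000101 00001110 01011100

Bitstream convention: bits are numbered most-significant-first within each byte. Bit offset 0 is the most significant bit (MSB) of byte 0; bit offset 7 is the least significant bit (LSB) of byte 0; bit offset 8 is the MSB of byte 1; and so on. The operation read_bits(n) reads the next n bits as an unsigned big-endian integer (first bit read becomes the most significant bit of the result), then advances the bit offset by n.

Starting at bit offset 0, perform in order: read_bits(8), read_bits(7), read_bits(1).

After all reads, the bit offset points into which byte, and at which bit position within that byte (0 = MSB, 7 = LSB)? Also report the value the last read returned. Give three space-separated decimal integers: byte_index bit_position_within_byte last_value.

Answer: 2 0 1

Derivation:
Read 1: bits[0:8] width=8 -> value=176 (bin 10110000); offset now 8 = byte 1 bit 0; 32 bits remain
Read 2: bits[8:15] width=7 -> value=70 (bin 1000110); offset now 15 = byte 1 bit 7; 25 bits remain
Read 3: bits[15:16] width=1 -> value=1 (bin 1); offset now 16 = byte 2 bit 0; 24 bits remain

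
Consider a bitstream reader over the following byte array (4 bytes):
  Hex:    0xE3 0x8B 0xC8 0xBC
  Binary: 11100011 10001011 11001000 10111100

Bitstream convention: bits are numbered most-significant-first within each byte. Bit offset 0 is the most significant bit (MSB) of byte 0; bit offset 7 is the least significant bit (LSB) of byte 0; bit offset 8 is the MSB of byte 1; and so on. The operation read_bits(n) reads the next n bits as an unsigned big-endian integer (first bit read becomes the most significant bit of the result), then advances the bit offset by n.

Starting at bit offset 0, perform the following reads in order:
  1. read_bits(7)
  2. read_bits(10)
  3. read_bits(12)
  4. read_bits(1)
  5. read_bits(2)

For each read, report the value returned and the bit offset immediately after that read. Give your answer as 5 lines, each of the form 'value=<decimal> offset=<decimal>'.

Answer: value=113 offset=7
value=791 offset=17
value=2327 offset=29
value=1 offset=30
value=0 offset=32

Derivation:
Read 1: bits[0:7] width=7 -> value=113 (bin 1110001); offset now 7 = byte 0 bit 7; 25 bits remain
Read 2: bits[7:17] width=10 -> value=791 (bin 1100010111); offset now 17 = byte 2 bit 1; 15 bits remain
Read 3: bits[17:29] width=12 -> value=2327 (bin 100100010111); offset now 29 = byte 3 bit 5; 3 bits remain
Read 4: bits[29:30] width=1 -> value=1 (bin 1); offset now 30 = byte 3 bit 6; 2 bits remain
Read 5: bits[30:32] width=2 -> value=0 (bin 00); offset now 32 = byte 4 bit 0; 0 bits remain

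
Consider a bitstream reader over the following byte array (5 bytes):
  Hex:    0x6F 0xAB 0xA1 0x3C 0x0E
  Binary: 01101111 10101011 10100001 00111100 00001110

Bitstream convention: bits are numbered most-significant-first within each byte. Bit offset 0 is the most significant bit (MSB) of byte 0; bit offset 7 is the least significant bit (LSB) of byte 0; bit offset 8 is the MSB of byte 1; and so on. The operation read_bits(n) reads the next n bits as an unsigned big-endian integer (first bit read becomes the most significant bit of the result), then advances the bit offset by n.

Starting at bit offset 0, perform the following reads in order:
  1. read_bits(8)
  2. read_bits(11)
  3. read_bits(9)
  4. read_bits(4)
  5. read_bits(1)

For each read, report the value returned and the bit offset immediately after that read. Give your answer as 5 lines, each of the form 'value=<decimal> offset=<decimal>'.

Answer: value=111 offset=8
value=1373 offset=19
value=19 offset=28
value=12 offset=32
value=0 offset=33

Derivation:
Read 1: bits[0:8] width=8 -> value=111 (bin 01101111); offset now 8 = byte 1 bit 0; 32 bits remain
Read 2: bits[8:19] width=11 -> value=1373 (bin 10101011101); offset now 19 = byte 2 bit 3; 21 bits remain
Read 3: bits[19:28] width=9 -> value=19 (bin 000010011); offset now 28 = byte 3 bit 4; 12 bits remain
Read 4: bits[28:32] width=4 -> value=12 (bin 1100); offset now 32 = byte 4 bit 0; 8 bits remain
Read 5: bits[32:33] width=1 -> value=0 (bin 0); offset now 33 = byte 4 bit 1; 7 bits remain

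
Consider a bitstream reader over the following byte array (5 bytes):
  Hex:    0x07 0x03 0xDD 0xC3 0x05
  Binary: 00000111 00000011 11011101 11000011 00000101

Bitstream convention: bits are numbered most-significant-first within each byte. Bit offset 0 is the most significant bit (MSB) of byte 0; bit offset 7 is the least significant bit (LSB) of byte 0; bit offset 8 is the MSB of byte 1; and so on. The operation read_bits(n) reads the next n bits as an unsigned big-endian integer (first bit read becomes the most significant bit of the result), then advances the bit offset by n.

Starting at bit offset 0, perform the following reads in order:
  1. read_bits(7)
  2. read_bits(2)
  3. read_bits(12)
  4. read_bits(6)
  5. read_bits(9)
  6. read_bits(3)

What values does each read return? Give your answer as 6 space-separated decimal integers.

Answer: 3 2 123 46 48 2

Derivation:
Read 1: bits[0:7] width=7 -> value=3 (bin 0000011); offset now 7 = byte 0 bit 7; 33 bits remain
Read 2: bits[7:9] width=2 -> value=2 (bin 10); offset now 9 = byte 1 bit 1; 31 bits remain
Read 3: bits[9:21] width=12 -> value=123 (bin 000001111011); offset now 21 = byte 2 bit 5; 19 bits remain
Read 4: bits[21:27] width=6 -> value=46 (bin 101110); offset now 27 = byte 3 bit 3; 13 bits remain
Read 5: bits[27:36] width=9 -> value=48 (bin 000110000); offset now 36 = byte 4 bit 4; 4 bits remain
Read 6: bits[36:39] width=3 -> value=2 (bin 010); offset now 39 = byte 4 bit 7; 1 bits remain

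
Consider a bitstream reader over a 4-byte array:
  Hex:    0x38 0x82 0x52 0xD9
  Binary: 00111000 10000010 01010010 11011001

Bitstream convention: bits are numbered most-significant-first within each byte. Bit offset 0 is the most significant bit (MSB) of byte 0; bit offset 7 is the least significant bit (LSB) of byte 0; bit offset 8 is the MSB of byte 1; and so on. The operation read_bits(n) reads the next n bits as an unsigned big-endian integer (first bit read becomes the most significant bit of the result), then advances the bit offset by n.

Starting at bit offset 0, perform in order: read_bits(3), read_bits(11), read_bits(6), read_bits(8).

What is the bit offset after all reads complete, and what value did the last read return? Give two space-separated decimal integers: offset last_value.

Read 1: bits[0:3] width=3 -> value=1 (bin 001); offset now 3 = byte 0 bit 3; 29 bits remain
Read 2: bits[3:14] width=11 -> value=1568 (bin 11000100000); offset now 14 = byte 1 bit 6; 18 bits remain
Read 3: bits[14:20] width=6 -> value=37 (bin 100101); offset now 20 = byte 2 bit 4; 12 bits remain
Read 4: bits[20:28] width=8 -> value=45 (bin 00101101); offset now 28 = byte 3 bit 4; 4 bits remain

Answer: 28 45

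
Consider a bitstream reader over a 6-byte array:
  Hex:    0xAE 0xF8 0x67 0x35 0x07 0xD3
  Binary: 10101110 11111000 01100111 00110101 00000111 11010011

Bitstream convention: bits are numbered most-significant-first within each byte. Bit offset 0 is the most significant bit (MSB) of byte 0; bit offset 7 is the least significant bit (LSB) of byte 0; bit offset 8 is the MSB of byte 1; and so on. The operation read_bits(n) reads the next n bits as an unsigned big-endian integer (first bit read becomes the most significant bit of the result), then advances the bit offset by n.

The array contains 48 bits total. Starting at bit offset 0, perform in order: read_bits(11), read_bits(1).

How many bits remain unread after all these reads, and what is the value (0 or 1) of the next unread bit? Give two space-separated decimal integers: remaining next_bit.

Read 1: bits[0:11] width=11 -> value=1399 (bin 10101110111); offset now 11 = byte 1 bit 3; 37 bits remain
Read 2: bits[11:12] width=1 -> value=1 (bin 1); offset now 12 = byte 1 bit 4; 36 bits remain

Answer: 36 1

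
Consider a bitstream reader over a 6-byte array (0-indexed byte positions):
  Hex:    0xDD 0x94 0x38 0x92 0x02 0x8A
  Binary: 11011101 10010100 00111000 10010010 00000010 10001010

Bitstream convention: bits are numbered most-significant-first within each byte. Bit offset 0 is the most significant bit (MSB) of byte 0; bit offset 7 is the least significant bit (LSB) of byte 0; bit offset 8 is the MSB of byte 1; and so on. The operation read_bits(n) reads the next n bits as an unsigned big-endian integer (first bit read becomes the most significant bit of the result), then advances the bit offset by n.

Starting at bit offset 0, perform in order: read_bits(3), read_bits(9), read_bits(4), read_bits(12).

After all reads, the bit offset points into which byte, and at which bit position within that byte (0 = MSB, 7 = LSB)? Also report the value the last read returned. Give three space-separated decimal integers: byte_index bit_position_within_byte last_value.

Read 1: bits[0:3] width=3 -> value=6 (bin 110); offset now 3 = byte 0 bit 3; 45 bits remain
Read 2: bits[3:12] width=9 -> value=473 (bin 111011001); offset now 12 = byte 1 bit 4; 36 bits remain
Read 3: bits[12:16] width=4 -> value=4 (bin 0100); offset now 16 = byte 2 bit 0; 32 bits remain
Read 4: bits[16:28] width=12 -> value=905 (bin 001110001001); offset now 28 = byte 3 bit 4; 20 bits remain

Answer: 3 4 905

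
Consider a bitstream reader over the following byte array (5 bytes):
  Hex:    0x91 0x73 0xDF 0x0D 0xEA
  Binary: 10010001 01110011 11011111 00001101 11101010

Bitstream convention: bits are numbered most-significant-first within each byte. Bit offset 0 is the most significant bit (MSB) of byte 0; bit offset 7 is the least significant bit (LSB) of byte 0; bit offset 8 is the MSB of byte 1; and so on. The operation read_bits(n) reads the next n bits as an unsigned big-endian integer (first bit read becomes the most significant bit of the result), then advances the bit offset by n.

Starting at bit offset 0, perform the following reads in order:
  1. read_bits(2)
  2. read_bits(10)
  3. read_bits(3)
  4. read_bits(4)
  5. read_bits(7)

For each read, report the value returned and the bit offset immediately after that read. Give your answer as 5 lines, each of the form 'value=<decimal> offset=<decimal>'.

Read 1: bits[0:2] width=2 -> value=2 (bin 10); offset now 2 = byte 0 bit 2; 38 bits remain
Read 2: bits[2:12] width=10 -> value=279 (bin 0100010111); offset now 12 = byte 1 bit 4; 28 bits remain
Read 3: bits[12:15] width=3 -> value=1 (bin 001); offset now 15 = byte 1 bit 7; 25 bits remain
Read 4: bits[15:19] width=4 -> value=14 (bin 1110); offset now 19 = byte 2 bit 3; 21 bits remain
Read 5: bits[19:26] width=7 -> value=124 (bin 1111100); offset now 26 = byte 3 bit 2; 14 bits remain

Answer: value=2 offset=2
value=279 offset=12
value=1 offset=15
value=14 offset=19
value=124 offset=26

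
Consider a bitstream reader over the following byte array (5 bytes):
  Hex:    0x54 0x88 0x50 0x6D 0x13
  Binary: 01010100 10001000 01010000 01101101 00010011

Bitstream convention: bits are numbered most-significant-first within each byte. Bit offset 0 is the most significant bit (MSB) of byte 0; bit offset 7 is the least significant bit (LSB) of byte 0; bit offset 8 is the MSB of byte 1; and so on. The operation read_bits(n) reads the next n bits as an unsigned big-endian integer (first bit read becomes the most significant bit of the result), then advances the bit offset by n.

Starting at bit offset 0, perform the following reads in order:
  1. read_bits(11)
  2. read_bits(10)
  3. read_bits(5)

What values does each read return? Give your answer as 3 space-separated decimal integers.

Answer: 676 266 1

Derivation:
Read 1: bits[0:11] width=11 -> value=676 (bin 01010100100); offset now 11 = byte 1 bit 3; 29 bits remain
Read 2: bits[11:21] width=10 -> value=266 (bin 0100001010); offset now 21 = byte 2 bit 5; 19 bits remain
Read 3: bits[21:26] width=5 -> value=1 (bin 00001); offset now 26 = byte 3 bit 2; 14 bits remain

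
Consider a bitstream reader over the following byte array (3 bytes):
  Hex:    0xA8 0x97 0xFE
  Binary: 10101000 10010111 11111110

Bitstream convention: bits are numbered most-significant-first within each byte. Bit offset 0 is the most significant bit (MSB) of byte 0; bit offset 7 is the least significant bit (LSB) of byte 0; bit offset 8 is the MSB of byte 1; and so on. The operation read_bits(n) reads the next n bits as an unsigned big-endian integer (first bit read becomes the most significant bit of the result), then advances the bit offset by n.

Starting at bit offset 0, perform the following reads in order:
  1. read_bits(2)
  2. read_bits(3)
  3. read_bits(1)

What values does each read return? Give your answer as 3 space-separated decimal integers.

Read 1: bits[0:2] width=2 -> value=2 (bin 10); offset now 2 = byte 0 bit 2; 22 bits remain
Read 2: bits[2:5] width=3 -> value=5 (bin 101); offset now 5 = byte 0 bit 5; 19 bits remain
Read 3: bits[5:6] width=1 -> value=0 (bin 0); offset now 6 = byte 0 bit 6; 18 bits remain

Answer: 2 5 0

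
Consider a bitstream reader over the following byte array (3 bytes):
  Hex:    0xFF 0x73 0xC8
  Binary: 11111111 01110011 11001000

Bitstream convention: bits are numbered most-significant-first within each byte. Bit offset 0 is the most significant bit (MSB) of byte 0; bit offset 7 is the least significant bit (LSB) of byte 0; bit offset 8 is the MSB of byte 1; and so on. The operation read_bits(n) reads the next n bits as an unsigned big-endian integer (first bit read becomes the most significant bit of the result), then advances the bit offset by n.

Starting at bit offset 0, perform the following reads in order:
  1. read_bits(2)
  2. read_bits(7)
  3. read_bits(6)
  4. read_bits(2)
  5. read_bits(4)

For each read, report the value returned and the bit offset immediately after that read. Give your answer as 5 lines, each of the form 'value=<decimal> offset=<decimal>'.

Answer: value=3 offset=2
value=126 offset=9
value=57 offset=15
value=3 offset=17
value=9 offset=21

Derivation:
Read 1: bits[0:2] width=2 -> value=3 (bin 11); offset now 2 = byte 0 bit 2; 22 bits remain
Read 2: bits[2:9] width=7 -> value=126 (bin 1111110); offset now 9 = byte 1 bit 1; 15 bits remain
Read 3: bits[9:15] width=6 -> value=57 (bin 111001); offset now 15 = byte 1 bit 7; 9 bits remain
Read 4: bits[15:17] width=2 -> value=3 (bin 11); offset now 17 = byte 2 bit 1; 7 bits remain
Read 5: bits[17:21] width=4 -> value=9 (bin 1001); offset now 21 = byte 2 bit 5; 3 bits remain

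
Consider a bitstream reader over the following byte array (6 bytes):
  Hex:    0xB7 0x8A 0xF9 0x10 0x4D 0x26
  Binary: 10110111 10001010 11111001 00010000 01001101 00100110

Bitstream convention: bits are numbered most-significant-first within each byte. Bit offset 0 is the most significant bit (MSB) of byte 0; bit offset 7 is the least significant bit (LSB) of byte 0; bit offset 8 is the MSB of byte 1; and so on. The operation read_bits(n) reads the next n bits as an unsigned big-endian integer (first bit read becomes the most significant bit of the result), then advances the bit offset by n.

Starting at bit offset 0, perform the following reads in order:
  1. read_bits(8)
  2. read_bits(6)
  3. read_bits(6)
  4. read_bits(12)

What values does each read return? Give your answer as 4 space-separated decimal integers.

Read 1: bits[0:8] width=8 -> value=183 (bin 10110111); offset now 8 = byte 1 bit 0; 40 bits remain
Read 2: bits[8:14] width=6 -> value=34 (bin 100010); offset now 14 = byte 1 bit 6; 34 bits remain
Read 3: bits[14:20] width=6 -> value=47 (bin 101111); offset now 20 = byte 2 bit 4; 28 bits remain
Read 4: bits[20:32] width=12 -> value=2320 (bin 100100010000); offset now 32 = byte 4 bit 0; 16 bits remain

Answer: 183 34 47 2320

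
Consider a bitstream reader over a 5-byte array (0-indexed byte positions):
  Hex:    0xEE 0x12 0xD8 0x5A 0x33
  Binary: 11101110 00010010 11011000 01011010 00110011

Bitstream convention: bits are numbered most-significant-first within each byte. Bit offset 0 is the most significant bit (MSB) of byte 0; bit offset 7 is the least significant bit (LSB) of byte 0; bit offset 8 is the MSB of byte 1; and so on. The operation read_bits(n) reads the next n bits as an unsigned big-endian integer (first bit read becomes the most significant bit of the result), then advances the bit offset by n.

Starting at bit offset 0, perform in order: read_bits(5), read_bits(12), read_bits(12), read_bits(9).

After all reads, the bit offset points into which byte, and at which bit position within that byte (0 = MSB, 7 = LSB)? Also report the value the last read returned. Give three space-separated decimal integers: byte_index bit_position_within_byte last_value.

Read 1: bits[0:5] width=5 -> value=29 (bin 11101); offset now 5 = byte 0 bit 5; 35 bits remain
Read 2: bits[5:17] width=12 -> value=3109 (bin 110000100101); offset now 17 = byte 2 bit 1; 23 bits remain
Read 3: bits[17:29] width=12 -> value=2827 (bin 101100001011); offset now 29 = byte 3 bit 5; 11 bits remain
Read 4: bits[29:38] width=9 -> value=140 (bin 010001100); offset now 38 = byte 4 bit 6; 2 bits remain

Answer: 4 6 140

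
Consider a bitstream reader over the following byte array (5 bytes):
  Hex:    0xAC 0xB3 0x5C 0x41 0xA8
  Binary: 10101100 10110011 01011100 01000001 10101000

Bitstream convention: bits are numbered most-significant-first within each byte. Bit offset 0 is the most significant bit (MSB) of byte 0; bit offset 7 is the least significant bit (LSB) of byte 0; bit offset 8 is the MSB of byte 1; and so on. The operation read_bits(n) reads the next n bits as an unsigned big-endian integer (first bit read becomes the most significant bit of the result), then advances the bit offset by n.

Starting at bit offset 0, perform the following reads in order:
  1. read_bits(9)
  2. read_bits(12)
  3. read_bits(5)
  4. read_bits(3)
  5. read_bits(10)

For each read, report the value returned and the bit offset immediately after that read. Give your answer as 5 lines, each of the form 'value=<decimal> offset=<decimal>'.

Read 1: bits[0:9] width=9 -> value=345 (bin 101011001); offset now 9 = byte 1 bit 1; 31 bits remain
Read 2: bits[9:21] width=12 -> value=1643 (bin 011001101011); offset now 21 = byte 2 bit 5; 19 bits remain
Read 3: bits[21:26] width=5 -> value=17 (bin 10001); offset now 26 = byte 3 bit 2; 14 bits remain
Read 4: bits[26:29] width=3 -> value=0 (bin 000); offset now 29 = byte 3 bit 5; 11 bits remain
Read 5: bits[29:39] width=10 -> value=212 (bin 0011010100); offset now 39 = byte 4 bit 7; 1 bits remain

Answer: value=345 offset=9
value=1643 offset=21
value=17 offset=26
value=0 offset=29
value=212 offset=39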